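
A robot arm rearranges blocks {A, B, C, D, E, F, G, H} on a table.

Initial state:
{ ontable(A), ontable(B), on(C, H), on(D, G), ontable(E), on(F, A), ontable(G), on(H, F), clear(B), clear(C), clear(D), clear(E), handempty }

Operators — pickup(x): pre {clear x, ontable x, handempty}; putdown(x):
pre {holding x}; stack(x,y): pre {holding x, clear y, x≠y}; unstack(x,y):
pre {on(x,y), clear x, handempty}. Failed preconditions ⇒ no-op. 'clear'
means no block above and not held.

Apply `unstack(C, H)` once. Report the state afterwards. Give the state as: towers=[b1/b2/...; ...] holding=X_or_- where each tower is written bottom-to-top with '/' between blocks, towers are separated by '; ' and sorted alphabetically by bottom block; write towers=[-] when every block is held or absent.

before: towers=[A/F/H/C; B; E; G/D] holding=-
pre[unstack(C, H)]: on(C,H) ok, clear(C) ok, handempty ok
all met → apply unstack(C, H)
after:  towers=[A/F/H; B; E; G/D] holding=C

towers=[A/F/H; B; E; G/D] holding=C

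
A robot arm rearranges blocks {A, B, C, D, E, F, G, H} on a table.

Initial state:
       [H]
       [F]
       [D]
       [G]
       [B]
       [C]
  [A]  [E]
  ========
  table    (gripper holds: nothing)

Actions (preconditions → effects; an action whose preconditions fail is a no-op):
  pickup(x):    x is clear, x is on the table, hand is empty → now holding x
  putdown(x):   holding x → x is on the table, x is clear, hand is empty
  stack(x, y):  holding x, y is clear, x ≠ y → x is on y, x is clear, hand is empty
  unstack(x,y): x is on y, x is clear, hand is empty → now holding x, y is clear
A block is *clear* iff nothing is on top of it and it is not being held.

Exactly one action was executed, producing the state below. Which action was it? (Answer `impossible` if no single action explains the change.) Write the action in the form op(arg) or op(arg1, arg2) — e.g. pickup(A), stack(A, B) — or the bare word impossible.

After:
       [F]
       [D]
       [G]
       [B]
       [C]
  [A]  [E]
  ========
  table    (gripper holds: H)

target: towers=[A; E/C/B/G/D/F] holding=H
         pickup(A) → towers=[E/C/B/G/D/F/H] holding=A
     unstack(H, F) → towers=[A; E/C/B/G/D/F] holding=H  ← match

unstack(H, F)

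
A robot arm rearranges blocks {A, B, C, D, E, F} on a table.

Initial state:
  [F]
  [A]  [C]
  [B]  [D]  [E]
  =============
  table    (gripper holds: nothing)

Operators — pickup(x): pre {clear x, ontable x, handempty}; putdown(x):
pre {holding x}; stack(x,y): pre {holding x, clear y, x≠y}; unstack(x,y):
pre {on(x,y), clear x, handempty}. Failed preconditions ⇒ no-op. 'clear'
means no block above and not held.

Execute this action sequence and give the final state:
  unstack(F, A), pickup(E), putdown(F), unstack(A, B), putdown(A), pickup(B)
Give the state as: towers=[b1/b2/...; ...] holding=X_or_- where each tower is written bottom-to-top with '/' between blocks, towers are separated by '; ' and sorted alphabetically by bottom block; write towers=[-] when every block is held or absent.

towers=[A; D/C; E; F] holding=B

step 1 (unstack(F, A)): towers=[B/A; D/C; E] holding=F
step 2 (pickup(E)) [no-op]: towers=[B/A; D/C; E] holding=F
step 3 (putdown(F)): towers=[B/A; D/C; E; F] holding=-
step 4 (unstack(A, B)): towers=[B; D/C; E; F] holding=A
step 5 (putdown(A)): towers=[A; B; D/C; E; F] holding=-
step 6 (pickup(B)): towers=[A; D/C; E; F] holding=B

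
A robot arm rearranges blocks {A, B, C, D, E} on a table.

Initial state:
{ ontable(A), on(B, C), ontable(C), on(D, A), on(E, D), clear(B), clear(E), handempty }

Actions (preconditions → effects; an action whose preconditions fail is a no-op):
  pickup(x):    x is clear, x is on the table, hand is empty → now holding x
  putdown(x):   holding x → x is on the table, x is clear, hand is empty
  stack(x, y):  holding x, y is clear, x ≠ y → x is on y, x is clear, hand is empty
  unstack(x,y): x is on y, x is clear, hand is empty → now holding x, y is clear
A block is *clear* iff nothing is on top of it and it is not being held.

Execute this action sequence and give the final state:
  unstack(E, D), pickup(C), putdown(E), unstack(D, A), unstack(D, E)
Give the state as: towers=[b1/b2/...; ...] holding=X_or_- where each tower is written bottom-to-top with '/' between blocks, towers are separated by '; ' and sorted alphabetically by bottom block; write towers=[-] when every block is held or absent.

step 1 (unstack(E, D)): towers=[A/D; C/B] holding=E
step 2 (pickup(C)) [no-op]: towers=[A/D; C/B] holding=E
step 3 (putdown(E)): towers=[A/D; C/B; E] holding=-
step 4 (unstack(D, A)): towers=[A; C/B; E] holding=D
step 5 (unstack(D, E)) [no-op]: towers=[A; C/B; E] holding=D

towers=[A; C/B; E] holding=D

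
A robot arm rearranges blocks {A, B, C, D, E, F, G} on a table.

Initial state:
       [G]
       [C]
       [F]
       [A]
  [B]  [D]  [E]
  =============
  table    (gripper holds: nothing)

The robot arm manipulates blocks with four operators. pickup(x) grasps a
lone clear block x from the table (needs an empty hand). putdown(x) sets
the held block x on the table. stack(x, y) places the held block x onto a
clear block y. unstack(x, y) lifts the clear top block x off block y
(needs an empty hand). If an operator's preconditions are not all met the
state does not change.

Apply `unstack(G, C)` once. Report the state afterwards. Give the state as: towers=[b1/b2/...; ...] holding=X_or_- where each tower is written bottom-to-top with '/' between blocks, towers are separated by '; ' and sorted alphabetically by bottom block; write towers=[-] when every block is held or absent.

towers=[B; D/A/F/C; E] holding=G

before: towers=[B; D/A/F/C/G; E] holding=-
pre[unstack(G, C)]: on(G,C) yes, clear(G) yes, handempty yes
all met → apply unstack(G, C)
after:  towers=[B; D/A/F/C; E] holding=G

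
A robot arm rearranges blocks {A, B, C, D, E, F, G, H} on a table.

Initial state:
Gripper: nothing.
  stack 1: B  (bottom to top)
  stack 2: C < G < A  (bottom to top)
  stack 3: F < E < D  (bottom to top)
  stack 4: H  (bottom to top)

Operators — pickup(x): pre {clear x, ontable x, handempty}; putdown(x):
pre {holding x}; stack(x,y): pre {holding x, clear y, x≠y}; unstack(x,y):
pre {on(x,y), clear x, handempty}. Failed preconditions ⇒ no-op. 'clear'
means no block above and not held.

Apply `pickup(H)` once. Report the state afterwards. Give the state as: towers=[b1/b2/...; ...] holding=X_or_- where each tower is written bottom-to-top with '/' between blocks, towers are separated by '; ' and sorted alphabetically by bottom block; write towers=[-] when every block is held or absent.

towers=[B; C/G/A; F/E/D] holding=H

before: towers=[B; C/G/A; F/E/D; H] holding=-
pre[pickup(H)]: clear(H) ✓, ontable(H) ✓, handempty ✓
all met → apply pickup(H)
after:  towers=[B; C/G/A; F/E/D] holding=H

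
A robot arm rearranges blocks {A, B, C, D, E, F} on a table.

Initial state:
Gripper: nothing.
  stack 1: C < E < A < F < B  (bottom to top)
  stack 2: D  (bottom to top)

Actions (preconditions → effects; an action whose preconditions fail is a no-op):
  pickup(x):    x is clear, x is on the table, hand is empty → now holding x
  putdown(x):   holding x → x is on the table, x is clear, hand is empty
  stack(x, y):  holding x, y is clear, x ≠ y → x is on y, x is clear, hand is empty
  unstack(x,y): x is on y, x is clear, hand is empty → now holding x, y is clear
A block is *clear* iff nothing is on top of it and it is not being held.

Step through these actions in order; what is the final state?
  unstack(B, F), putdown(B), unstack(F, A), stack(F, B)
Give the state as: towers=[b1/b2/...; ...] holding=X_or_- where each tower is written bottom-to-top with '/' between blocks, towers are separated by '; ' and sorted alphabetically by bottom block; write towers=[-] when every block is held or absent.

towers=[B/F; C/E/A; D] holding=-

step 1 (unstack(B, F)): towers=[C/E/A/F; D] holding=B
step 2 (putdown(B)): towers=[B; C/E/A/F; D] holding=-
step 3 (unstack(F, A)): towers=[B; C/E/A; D] holding=F
step 4 (stack(F, B)): towers=[B/F; C/E/A; D] holding=-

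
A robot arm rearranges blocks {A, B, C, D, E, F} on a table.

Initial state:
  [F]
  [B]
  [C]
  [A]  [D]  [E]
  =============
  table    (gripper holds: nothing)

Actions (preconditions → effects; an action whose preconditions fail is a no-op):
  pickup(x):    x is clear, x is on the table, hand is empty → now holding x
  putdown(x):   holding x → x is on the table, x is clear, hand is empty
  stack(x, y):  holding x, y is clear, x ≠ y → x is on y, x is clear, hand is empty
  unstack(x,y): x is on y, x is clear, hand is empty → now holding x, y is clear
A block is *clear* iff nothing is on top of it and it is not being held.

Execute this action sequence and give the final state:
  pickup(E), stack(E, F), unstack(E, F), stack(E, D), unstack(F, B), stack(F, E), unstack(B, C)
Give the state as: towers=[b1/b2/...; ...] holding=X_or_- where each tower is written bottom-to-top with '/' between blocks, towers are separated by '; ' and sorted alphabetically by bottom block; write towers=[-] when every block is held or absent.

towers=[A/C; D/E/F] holding=B

step 1 (pickup(E)): towers=[A/C/B/F; D] holding=E
step 2 (stack(E, F)): towers=[A/C/B/F/E; D] holding=-
step 3 (unstack(E, F)): towers=[A/C/B/F; D] holding=E
step 4 (stack(E, D)): towers=[A/C/B/F; D/E] holding=-
step 5 (unstack(F, B)): towers=[A/C/B; D/E] holding=F
step 6 (stack(F, E)): towers=[A/C/B; D/E/F] holding=-
step 7 (unstack(B, C)): towers=[A/C; D/E/F] holding=B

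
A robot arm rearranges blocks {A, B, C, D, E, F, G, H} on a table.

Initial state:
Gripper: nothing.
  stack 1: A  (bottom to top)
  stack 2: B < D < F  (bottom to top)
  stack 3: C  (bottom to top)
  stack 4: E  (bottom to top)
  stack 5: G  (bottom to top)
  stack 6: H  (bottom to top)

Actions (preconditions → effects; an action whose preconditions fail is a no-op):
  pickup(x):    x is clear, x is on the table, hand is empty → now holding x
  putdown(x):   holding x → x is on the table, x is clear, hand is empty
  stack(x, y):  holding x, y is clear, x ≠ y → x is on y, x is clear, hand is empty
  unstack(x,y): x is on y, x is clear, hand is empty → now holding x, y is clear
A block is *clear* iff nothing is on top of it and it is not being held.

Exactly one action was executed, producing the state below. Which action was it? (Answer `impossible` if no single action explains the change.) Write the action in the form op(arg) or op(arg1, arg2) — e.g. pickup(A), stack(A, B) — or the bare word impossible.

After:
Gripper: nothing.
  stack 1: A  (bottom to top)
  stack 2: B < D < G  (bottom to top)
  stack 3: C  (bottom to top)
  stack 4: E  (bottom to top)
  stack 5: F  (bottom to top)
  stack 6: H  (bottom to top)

target: towers=[A; B/D/G; C; E; F; H] holding=-
         pickup(G) → towers=[A; B/D/F; C; E; H] holding=G
         pickup(A) → towers=[B/D/F; C; E; G; H] holding=A
         pickup(E) → towers=[A; B/D/F; C; G; H] holding=E
         pickup(H) → towers=[A; B/D/F; C; E; G] holding=H
     unstack(F, D) → towers=[A; B/D; C; E; G; H] holding=F
         pickup(C) → towers=[A; B/D/F; E; G; H] holding=C
none of the 6 applicable actions match → impossible

impossible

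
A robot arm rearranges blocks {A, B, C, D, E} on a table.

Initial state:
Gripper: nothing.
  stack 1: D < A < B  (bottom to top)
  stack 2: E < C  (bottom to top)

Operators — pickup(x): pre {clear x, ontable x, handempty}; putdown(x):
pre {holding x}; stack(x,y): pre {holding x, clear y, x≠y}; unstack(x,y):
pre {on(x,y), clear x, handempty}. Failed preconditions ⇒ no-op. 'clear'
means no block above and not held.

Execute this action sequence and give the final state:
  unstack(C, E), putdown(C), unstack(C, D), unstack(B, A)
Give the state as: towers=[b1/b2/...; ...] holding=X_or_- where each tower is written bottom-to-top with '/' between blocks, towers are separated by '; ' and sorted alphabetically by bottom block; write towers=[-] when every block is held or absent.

step 1 (unstack(C, E)): towers=[D/A/B; E] holding=C
step 2 (putdown(C)): towers=[C; D/A/B; E] holding=-
step 3 (unstack(C, D)) [no-op]: towers=[C; D/A/B; E] holding=-
step 4 (unstack(B, A)): towers=[C; D/A; E] holding=B

towers=[C; D/A; E] holding=B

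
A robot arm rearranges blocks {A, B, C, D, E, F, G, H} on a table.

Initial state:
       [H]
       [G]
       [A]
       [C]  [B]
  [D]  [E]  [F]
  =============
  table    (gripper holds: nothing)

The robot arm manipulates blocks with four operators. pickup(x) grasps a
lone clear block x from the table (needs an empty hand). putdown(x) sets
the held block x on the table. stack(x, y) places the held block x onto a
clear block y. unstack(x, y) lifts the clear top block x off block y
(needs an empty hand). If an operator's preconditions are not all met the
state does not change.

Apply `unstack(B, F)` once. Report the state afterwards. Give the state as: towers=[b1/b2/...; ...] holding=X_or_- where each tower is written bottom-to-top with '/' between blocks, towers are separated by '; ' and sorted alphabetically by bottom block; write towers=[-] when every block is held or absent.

towers=[D; E/C/A/G/H; F] holding=B

before: towers=[D; E/C/A/G/H; F/B] holding=-
pre[unstack(B, F)]: on(B,F) ok, clear(B) ok, handempty ok
all met → apply unstack(B, F)
after:  towers=[D; E/C/A/G/H; F] holding=B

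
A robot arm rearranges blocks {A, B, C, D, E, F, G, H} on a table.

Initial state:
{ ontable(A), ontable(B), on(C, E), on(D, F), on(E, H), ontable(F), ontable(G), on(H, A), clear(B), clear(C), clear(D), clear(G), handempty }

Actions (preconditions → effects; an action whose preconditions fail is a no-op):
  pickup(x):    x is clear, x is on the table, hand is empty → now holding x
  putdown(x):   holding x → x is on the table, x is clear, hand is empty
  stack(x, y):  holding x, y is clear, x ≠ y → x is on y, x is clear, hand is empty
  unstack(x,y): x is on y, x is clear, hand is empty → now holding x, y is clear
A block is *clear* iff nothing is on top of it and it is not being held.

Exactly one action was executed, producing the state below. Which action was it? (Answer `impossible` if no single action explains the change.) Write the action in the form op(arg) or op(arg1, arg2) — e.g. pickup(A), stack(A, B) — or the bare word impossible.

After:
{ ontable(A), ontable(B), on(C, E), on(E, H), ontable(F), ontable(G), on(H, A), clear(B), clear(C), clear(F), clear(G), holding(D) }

unstack(D, F)

target: towers=[A/H/E/C; B; F; G] holding=D
         pickup(G) → towers=[A/H/E/C; B; F/D] holding=G
         pickup(B) → towers=[A/H/E/C; F/D; G] holding=B
     unstack(D, F) → towers=[A/H/E/C; B; F; G] holding=D  ← match
     unstack(C, E) → towers=[A/H/E; B; F/D; G] holding=C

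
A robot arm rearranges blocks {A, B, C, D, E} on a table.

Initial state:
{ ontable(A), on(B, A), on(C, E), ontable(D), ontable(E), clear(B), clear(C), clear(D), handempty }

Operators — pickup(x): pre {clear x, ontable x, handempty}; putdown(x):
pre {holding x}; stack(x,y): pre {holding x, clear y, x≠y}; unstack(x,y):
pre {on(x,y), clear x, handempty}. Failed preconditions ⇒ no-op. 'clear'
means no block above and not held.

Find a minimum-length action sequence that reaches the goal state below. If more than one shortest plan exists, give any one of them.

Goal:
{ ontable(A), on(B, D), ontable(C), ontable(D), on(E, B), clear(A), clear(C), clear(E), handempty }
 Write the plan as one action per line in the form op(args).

unstack(B, A)
stack(B, D)
unstack(C, E)
putdown(C)
pickup(E)
stack(E, B)

step 1 (unstack(B, A)): towers=[A; D; E/C] holding=B
step 2 (stack(B, D)): towers=[A; D/B; E/C] holding=-
step 3 (unstack(C, E)): towers=[A; D/B; E] holding=C
step 4 (putdown(C)): towers=[A; C; D/B; E] holding=-
step 5 (pickup(E)): towers=[A; C; D/B] holding=E
step 6 (stack(E, B)): towers=[A; C; D/B/E] holding=-
goal check: towers=[A; C; D/B/E] holding=- — reached (length 6, optimal by BFS)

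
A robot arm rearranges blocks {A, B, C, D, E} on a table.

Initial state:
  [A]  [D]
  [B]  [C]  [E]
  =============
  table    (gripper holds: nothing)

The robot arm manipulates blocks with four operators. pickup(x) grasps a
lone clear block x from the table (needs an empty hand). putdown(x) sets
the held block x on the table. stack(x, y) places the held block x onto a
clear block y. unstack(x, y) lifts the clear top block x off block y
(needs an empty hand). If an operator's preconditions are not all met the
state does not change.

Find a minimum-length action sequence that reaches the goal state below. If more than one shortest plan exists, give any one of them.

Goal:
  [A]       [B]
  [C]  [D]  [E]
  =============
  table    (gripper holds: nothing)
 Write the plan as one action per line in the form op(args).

step 1 (unstack(D, C)): towers=[B/A; C; E] holding=D
step 2 (putdown(D)): towers=[B/A; C; D; E] holding=-
step 3 (unstack(A, B)): towers=[B; C; D; E] holding=A
step 4 (stack(A, C)): towers=[B; C/A; D; E] holding=-
step 5 (pickup(B)): towers=[C/A; D; E] holding=B
step 6 (stack(B, E)): towers=[C/A; D; E/B] holding=-
goal check: towers=[C/A; D; E/B] holding=- — reached (length 6, optimal by BFS)

unstack(D, C)
putdown(D)
unstack(A, B)
stack(A, C)
pickup(B)
stack(B, E)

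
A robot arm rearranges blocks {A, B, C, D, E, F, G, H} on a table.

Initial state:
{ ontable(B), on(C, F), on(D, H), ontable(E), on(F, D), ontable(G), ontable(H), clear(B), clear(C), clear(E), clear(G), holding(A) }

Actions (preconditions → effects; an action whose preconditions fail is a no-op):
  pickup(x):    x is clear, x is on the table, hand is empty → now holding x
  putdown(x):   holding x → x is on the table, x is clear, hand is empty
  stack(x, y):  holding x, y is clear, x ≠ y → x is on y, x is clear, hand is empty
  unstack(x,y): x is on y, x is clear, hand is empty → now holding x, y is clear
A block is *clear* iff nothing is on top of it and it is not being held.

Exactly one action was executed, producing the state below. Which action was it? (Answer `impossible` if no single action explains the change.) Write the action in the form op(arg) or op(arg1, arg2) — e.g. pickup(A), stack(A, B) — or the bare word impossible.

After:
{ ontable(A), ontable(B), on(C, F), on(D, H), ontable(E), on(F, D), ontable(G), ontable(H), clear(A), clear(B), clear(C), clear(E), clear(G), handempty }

target: towers=[A; B; E; G; H/D/F/C] holding=-
        putdown(A) → towers=[A; B; E; G; H/D/F/C] holding=-  ← match
       stack(A, G) → towers=[B; E; G/A; H/D/F/C] holding=-
       stack(A, E) → towers=[B; E/A; G; H/D/F/C] holding=-
       stack(A, B) → towers=[B/A; E; G; H/D/F/C] holding=-
       stack(A, C) → towers=[B; E; G; H/D/F/C/A] holding=-

putdown(A)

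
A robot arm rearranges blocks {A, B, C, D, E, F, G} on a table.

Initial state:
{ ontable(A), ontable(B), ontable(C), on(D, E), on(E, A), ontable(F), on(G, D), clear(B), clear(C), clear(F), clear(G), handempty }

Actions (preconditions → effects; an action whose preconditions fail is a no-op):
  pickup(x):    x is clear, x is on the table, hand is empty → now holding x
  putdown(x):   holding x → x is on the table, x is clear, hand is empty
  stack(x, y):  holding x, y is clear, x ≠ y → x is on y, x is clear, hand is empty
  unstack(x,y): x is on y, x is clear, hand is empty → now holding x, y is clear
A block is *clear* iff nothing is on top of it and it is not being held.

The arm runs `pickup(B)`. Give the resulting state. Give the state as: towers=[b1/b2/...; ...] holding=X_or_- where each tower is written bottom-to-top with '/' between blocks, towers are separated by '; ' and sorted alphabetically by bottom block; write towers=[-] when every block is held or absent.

before: towers=[A/E/D/G; B; C; F] holding=-
pre[pickup(B)]: clear(B) yes, ontable(B) yes, handempty yes
all met → apply pickup(B)
after:  towers=[A/E/D/G; C; F] holding=B

towers=[A/E/D/G; C; F] holding=B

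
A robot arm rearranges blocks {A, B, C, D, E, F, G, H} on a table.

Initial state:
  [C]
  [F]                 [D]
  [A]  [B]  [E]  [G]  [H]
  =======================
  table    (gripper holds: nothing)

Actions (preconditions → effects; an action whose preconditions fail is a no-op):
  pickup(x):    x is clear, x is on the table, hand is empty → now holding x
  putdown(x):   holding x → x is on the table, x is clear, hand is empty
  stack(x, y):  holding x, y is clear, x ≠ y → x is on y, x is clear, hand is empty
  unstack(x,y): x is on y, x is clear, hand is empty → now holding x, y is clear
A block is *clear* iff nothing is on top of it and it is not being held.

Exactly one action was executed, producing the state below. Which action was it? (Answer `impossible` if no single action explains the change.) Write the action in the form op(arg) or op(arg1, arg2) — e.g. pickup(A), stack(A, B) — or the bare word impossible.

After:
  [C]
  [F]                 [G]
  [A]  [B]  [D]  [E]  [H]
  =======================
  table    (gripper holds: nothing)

target: towers=[A/F/C; B; D; E; H/G] holding=-
         pickup(G) → towers=[A/F/C; B; E; H/D] holding=G
         pickup(E) → towers=[A/F/C; B; G; H/D] holding=E
         pickup(B) → towers=[A/F/C; E; G; H/D] holding=B
     unstack(D, H) → towers=[A/F/C; B; E; G; H] holding=D
     unstack(C, F) → towers=[A/F; B; E; G; H/D] holding=C
none of the 5 applicable actions match → impossible

impossible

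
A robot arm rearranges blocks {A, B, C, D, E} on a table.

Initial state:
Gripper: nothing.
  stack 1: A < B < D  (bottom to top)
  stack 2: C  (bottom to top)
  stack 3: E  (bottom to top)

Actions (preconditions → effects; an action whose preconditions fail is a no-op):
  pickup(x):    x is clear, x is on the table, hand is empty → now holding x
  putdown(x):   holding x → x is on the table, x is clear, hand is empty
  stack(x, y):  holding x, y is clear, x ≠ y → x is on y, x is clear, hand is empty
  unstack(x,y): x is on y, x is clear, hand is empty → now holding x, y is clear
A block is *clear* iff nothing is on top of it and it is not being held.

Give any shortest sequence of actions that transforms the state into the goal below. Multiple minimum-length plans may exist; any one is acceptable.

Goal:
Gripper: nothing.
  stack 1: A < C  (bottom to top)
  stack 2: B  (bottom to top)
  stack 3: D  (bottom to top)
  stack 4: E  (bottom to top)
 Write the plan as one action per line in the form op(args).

unstack(D, B)
putdown(D)
unstack(B, A)
putdown(B)
pickup(C)
stack(C, A)

step 1 (unstack(D, B)): towers=[A/B; C; E] holding=D
step 2 (putdown(D)): towers=[A/B; C; D; E] holding=-
step 3 (unstack(B, A)): towers=[A; C; D; E] holding=B
step 4 (putdown(B)): towers=[A; B; C; D; E] holding=-
step 5 (pickup(C)): towers=[A; B; D; E] holding=C
step 6 (stack(C, A)): towers=[A/C; B; D; E] holding=-
goal check: towers=[A/C; B; D; E] holding=- — reached (length 6, optimal by BFS)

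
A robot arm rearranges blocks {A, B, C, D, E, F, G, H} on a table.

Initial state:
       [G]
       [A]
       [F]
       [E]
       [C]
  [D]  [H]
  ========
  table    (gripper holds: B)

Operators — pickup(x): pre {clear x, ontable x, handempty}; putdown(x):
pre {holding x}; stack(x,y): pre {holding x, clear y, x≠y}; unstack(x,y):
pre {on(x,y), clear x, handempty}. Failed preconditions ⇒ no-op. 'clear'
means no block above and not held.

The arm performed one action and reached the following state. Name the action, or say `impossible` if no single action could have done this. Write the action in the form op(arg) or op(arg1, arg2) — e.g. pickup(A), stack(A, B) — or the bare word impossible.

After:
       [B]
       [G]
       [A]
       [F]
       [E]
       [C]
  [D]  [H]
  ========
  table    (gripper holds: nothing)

stack(B, G)

target: towers=[D; H/C/E/F/A/G/B] holding=-
        putdown(B) → towers=[B; D; H/C/E/F/A/G] holding=-
       stack(B, G) → towers=[D; H/C/E/F/A/G/B] holding=-  ← match
       stack(B, D) → towers=[D/B; H/C/E/F/A/G] holding=-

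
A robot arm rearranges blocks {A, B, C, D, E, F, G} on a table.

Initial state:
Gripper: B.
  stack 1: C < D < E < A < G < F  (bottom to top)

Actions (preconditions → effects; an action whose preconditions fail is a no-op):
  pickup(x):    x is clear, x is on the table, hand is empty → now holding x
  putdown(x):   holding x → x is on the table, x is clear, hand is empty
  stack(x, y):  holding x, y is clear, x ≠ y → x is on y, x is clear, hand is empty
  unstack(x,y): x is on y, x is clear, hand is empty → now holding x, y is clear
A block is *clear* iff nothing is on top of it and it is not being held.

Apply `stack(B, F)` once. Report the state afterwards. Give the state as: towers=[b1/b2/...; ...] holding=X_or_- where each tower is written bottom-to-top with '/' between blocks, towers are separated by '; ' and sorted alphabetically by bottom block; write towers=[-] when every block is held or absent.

towers=[C/D/E/A/G/F/B] holding=-

before: towers=[C/D/E/A/G/F] holding=B
pre[stack(B, F)]: holding(B) yes, clear(F) yes, B≠F yes
all met → apply stack(B, F)
after:  towers=[C/D/E/A/G/F/B] holding=-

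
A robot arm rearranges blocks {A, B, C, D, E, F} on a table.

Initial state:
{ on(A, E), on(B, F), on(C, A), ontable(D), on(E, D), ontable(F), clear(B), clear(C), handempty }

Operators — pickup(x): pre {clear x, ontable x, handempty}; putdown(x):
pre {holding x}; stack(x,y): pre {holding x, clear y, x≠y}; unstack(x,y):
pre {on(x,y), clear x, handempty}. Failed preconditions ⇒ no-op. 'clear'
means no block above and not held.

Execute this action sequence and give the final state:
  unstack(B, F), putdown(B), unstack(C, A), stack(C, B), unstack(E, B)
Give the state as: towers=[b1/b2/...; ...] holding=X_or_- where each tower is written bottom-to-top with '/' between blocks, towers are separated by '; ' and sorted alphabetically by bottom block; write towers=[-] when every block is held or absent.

step 1 (unstack(B, F)): towers=[D/E/A/C; F] holding=B
step 2 (putdown(B)): towers=[B; D/E/A/C; F] holding=-
step 3 (unstack(C, A)): towers=[B; D/E/A; F] holding=C
step 4 (stack(C, B)): towers=[B/C; D/E/A; F] holding=-
step 5 (unstack(E, B)) [no-op]: towers=[B/C; D/E/A; F] holding=-

towers=[B/C; D/E/A; F] holding=-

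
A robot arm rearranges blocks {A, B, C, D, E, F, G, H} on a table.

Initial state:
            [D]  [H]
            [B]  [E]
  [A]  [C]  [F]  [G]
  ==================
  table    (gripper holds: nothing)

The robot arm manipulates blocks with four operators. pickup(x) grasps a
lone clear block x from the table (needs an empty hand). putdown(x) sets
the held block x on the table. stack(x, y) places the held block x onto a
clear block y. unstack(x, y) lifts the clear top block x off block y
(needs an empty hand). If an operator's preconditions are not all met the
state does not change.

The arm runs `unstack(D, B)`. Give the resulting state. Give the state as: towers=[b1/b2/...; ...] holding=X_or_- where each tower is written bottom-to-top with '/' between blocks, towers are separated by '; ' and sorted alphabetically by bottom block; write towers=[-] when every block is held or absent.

towers=[A; C; F/B; G/E/H] holding=D

before: towers=[A; C; F/B/D; G/E/H] holding=-
pre[unstack(D, B)]: on(D,B) ok, clear(D) ok, handempty ok
all met → apply unstack(D, B)
after:  towers=[A; C; F/B; G/E/H] holding=D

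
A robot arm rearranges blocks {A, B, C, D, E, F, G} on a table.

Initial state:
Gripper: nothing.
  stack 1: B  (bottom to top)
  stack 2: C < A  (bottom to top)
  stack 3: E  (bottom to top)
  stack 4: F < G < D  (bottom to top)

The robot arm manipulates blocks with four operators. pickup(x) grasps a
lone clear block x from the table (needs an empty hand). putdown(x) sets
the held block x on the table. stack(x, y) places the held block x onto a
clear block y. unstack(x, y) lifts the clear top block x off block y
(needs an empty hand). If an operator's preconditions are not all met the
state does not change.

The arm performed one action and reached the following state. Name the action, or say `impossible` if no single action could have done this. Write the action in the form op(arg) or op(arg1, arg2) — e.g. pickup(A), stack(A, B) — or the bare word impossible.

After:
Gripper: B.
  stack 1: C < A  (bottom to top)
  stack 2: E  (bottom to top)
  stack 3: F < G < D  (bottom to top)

pickup(B)

target: towers=[C/A; E; F/G/D] holding=B
         pickup(B) → towers=[C/A; E; F/G/D] holding=B  ← match
     unstack(D, G) → towers=[B; C/A; E; F/G] holding=D
     unstack(A, C) → towers=[B; C; E; F/G/D] holding=A
         pickup(E) → towers=[B; C/A; F/G/D] holding=E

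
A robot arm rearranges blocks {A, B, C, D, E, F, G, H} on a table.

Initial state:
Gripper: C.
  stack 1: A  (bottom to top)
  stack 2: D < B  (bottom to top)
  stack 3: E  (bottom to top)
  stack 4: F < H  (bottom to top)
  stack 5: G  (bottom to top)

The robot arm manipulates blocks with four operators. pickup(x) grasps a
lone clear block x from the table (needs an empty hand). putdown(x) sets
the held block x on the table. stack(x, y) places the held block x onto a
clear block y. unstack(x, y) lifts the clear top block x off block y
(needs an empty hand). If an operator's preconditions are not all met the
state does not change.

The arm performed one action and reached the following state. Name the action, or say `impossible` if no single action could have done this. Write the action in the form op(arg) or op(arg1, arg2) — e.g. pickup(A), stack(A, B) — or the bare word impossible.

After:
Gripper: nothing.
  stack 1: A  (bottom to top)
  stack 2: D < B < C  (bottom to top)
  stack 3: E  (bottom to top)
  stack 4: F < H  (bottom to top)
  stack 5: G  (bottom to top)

stack(C, B)

target: towers=[A; D/B/C; E; F/H; G] holding=-
        putdown(C) → towers=[A; C; D/B; E; F/H; G] holding=-
       stack(C, G) → towers=[A; D/B; E; F/H; G/C] holding=-
       stack(C, A) → towers=[A/C; D/B; E; F/H; G] holding=-
       stack(C, E) → towers=[A; D/B; E/C; F/H; G] holding=-
       stack(C, H) → towers=[A; D/B; E; F/H/C; G] holding=-
       stack(C, B) → towers=[A; D/B/C; E; F/H; G] holding=-  ← match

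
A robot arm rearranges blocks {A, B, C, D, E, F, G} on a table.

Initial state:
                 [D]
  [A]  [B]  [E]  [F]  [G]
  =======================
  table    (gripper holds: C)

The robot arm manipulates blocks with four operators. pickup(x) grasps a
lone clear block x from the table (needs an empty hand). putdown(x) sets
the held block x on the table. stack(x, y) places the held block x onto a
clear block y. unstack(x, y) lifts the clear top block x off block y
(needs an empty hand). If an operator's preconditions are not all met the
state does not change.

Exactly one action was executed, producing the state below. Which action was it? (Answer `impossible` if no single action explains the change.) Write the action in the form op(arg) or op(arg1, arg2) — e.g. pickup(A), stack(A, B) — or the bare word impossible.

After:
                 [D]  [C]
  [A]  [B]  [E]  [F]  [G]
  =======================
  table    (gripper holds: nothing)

stack(C, G)

target: towers=[A; B; E; F/D; G/C] holding=-
        putdown(C) → towers=[A; B; C; E; F/D; G] holding=-
       stack(C, B) → towers=[A; B/C; E; F/D; G] holding=-
       stack(C, G) → towers=[A; B; E; F/D; G/C] holding=-  ← match
       stack(C, D) → towers=[A; B; E; F/D/C; G] holding=-
       stack(C, A) → towers=[A/C; B; E; F/D; G] holding=-
       stack(C, E) → towers=[A; B; E/C; F/D; G] holding=-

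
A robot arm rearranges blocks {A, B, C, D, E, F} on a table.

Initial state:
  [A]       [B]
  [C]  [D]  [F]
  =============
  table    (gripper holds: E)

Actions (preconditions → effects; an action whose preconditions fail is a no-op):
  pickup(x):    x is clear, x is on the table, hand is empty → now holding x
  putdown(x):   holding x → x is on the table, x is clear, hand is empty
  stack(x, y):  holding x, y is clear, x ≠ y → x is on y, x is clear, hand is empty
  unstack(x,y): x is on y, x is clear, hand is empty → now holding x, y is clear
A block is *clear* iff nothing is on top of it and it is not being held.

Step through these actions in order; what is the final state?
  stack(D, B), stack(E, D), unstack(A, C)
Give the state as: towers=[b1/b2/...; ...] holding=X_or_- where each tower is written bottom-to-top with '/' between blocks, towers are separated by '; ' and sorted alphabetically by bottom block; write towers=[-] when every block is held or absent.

towers=[C; D/E; F/B] holding=A

step 1 (stack(D, B)) [no-op]: towers=[C/A; D; F/B] holding=E
step 2 (stack(E, D)): towers=[C/A; D/E; F/B] holding=-
step 3 (unstack(A, C)): towers=[C; D/E; F/B] holding=A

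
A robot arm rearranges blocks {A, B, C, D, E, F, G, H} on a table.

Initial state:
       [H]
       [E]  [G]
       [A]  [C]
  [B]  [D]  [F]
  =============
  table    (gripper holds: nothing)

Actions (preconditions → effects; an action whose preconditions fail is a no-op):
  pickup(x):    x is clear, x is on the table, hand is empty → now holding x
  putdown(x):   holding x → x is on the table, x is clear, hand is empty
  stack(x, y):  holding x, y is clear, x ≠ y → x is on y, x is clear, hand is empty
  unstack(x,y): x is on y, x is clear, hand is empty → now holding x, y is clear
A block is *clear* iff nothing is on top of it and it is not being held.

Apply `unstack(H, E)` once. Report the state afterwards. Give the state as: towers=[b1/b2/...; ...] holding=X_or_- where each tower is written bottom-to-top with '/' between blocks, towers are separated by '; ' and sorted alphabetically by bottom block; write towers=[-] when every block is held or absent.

towers=[B; D/A/E; F/C/G] holding=H

before: towers=[B; D/A/E/H; F/C/G] holding=-
pre[unstack(H, E)]: on(H,E) yes, clear(H) yes, handempty yes
all met → apply unstack(H, E)
after:  towers=[B; D/A/E; F/C/G] holding=H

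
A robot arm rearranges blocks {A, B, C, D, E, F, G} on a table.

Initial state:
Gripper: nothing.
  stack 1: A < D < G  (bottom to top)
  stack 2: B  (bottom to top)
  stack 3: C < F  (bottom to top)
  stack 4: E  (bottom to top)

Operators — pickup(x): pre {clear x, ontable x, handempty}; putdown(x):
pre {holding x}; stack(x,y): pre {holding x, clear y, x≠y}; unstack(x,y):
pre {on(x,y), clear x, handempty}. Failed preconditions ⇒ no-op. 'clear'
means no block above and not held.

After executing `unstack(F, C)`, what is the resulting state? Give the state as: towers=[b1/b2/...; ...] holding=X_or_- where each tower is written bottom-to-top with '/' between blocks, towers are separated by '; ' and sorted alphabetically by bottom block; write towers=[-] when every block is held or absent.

towers=[A/D/G; B; C; E] holding=F

before: towers=[A/D/G; B; C/F; E] holding=-
pre[unstack(F, C)]: on(F,C) ok, clear(F) ok, handempty ok
all met → apply unstack(F, C)
after:  towers=[A/D/G; B; C; E] holding=F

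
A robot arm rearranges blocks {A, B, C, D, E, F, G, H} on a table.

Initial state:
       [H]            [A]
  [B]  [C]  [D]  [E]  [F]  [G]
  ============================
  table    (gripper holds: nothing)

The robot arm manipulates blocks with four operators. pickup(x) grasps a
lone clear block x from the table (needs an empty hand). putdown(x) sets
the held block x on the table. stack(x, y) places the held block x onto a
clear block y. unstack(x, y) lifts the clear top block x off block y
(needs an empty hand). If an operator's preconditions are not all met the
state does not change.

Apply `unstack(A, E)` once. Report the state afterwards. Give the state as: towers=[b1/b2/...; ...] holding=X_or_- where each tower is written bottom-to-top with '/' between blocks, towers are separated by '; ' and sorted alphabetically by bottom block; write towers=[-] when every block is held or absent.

towers=[B; C/H; D; E; F/A; G] holding=-

before: towers=[B; C/H; D; E; F/A; G] holding=-
pre[unstack(A, E)]: on(A,E) fail, clear(A) ok, handempty ok
on(A,E) unmet → unstack(A, E) is a no-op
after:  towers=[B; C/H; D; E; F/A; G] holding=-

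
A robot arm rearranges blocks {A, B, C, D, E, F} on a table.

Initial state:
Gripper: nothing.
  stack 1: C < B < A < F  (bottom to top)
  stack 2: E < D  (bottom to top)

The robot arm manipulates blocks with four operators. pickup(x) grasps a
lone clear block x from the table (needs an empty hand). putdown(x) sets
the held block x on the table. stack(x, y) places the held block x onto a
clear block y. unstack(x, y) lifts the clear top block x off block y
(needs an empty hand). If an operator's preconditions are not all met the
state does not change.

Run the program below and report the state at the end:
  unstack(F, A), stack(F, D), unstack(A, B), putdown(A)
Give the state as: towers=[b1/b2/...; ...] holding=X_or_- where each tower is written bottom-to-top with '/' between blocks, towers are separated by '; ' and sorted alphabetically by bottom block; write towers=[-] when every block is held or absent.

step 1 (unstack(F, A)): towers=[C/B/A; E/D] holding=F
step 2 (stack(F, D)): towers=[C/B/A; E/D/F] holding=-
step 3 (unstack(A, B)): towers=[C/B; E/D/F] holding=A
step 4 (putdown(A)): towers=[A; C/B; E/D/F] holding=-

towers=[A; C/B; E/D/F] holding=-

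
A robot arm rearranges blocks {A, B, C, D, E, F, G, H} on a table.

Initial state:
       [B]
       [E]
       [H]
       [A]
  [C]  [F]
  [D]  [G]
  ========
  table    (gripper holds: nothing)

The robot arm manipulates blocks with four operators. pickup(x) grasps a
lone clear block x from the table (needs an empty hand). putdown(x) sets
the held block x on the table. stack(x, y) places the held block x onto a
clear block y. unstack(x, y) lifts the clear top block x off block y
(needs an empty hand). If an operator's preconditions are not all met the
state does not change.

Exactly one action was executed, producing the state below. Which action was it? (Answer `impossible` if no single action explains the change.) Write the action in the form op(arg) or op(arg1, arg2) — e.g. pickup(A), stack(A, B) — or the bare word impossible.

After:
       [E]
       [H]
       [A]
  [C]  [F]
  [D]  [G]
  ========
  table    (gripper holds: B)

target: towers=[D/C; G/F/A/H/E] holding=B
     unstack(B, E) → towers=[D/C; G/F/A/H/E] holding=B  ← match
     unstack(C, D) → towers=[D; G/F/A/H/E/B] holding=C

unstack(B, E)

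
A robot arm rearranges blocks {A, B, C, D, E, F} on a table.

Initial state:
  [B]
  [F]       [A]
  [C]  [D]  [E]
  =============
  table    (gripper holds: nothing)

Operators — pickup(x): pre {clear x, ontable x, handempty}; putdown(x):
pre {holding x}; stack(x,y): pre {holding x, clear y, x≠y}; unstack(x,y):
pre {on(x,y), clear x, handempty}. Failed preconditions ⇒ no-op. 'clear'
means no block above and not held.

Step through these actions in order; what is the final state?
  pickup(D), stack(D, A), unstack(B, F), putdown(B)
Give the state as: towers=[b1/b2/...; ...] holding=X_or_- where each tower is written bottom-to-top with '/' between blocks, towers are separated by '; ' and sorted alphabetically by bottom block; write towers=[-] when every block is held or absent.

towers=[B; C/F; E/A/D] holding=-

step 1 (pickup(D)): towers=[C/F/B; E/A] holding=D
step 2 (stack(D, A)): towers=[C/F/B; E/A/D] holding=-
step 3 (unstack(B, F)): towers=[C/F; E/A/D] holding=B
step 4 (putdown(B)): towers=[B; C/F; E/A/D] holding=-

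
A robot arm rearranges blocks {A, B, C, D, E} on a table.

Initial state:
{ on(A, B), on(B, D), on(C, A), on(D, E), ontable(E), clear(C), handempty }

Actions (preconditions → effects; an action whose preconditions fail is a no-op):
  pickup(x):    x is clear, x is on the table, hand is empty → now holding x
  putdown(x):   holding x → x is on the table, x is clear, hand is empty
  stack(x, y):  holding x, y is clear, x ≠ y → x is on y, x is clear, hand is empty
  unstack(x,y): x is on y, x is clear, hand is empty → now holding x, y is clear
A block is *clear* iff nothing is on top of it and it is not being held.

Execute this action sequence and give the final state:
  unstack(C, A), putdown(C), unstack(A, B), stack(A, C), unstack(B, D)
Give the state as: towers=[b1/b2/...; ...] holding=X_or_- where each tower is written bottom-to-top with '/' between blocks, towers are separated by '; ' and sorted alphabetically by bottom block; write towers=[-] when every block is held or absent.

step 1 (unstack(C, A)): towers=[E/D/B/A] holding=C
step 2 (putdown(C)): towers=[C; E/D/B/A] holding=-
step 3 (unstack(A, B)): towers=[C; E/D/B] holding=A
step 4 (stack(A, C)): towers=[C/A; E/D/B] holding=-
step 5 (unstack(B, D)): towers=[C/A; E/D] holding=B

towers=[C/A; E/D] holding=B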